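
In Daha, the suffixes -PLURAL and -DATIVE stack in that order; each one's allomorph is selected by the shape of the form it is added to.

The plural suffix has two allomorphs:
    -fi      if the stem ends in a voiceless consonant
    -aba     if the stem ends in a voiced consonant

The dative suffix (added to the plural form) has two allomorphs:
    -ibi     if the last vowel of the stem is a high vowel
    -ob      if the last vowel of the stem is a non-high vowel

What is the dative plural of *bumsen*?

bumsenabaob

The final consonant of *bumsen* is /n/, which is voiced, so the plural suffix is -aba, giving *bumsenaba*.
The last vowel of the plural form *bumsenaba* is /a/, which is a non-high vowel, so the dative suffix is -ob, giving *bumsenabaob*.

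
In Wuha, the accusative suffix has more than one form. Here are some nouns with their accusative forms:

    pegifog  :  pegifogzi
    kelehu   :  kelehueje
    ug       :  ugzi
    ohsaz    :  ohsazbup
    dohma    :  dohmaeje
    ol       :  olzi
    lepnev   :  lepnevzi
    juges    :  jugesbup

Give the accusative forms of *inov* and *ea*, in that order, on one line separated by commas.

Looking at the final sound of each stem: -bup when the stem ends in a sibilant (*ohsaz*, *juges*); -zi when the stem ends in a non-sibilant consonant (*pegifog*, *ug*, *ol*, *lepnev*); -eje when the stem ends in a vowel (*kelehu*, *dohma*).
*inov* — final sound /v/ (a non-sibilant consonant) → -zi → *inovzi*.
Since the final sound of *ea* is /a/ (a vowel), it takes -eje, giving *eaeje*.

inovzi, eaeje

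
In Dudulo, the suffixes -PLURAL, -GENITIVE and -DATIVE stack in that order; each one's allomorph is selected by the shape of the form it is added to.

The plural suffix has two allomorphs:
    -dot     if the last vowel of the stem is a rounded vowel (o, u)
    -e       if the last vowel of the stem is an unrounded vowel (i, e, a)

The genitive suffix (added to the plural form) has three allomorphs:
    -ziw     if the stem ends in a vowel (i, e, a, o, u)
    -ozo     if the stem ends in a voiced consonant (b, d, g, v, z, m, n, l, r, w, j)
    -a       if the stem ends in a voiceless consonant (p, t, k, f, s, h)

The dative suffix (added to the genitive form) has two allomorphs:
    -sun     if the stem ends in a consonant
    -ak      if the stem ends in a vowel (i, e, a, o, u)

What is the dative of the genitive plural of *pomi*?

Since the last vowel of *pomi* is /i/ (an unrounded vowel), it takes -e, giving *pomie*.
The plural form *pomie* — final sound /e/ (a vowel) → -ziw → *pomieziw*.
Since the final sound of the genitive form *pomieziw* is /w/ (a consonant), it takes -sun, giving *pomieziwsun*.

pomieziwsun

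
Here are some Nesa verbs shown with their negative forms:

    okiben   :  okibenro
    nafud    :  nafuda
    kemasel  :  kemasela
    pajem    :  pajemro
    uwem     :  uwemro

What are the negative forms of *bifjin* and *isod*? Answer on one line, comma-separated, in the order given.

bifjinro, isoda

Looking at the final consonant of each stem: -ro when the stem ends in a nasal (*okiben*, *pajem*, *uwem*); -a when the stem ends in a non-nasal consonant (*nafud*, *kemasel*).
*bifjin* — final consonant /n/ (a nasal) → -ro → *bifjinro*.
*isod* — final consonant /d/ (non-nasal) → -a → *isoda*.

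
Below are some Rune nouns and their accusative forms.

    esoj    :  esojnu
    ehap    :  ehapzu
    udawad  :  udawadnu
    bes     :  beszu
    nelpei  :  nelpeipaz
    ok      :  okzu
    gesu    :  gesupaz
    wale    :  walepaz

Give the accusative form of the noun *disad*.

disadnu

The alternation tracks the final sound of the stem — -zu when the stem ends in a voiceless consonant (*ehap*, *bes*, *ok*); -nu when the stem ends in a voiced consonant (*esoj*, *udawad*); -paz when the stem ends in a vowel (*nelpei*, *gesu*, *wale*).
Since the final sound of *disad* is /d/ (a voiced consonant), it takes -nu, giving *disadnu*.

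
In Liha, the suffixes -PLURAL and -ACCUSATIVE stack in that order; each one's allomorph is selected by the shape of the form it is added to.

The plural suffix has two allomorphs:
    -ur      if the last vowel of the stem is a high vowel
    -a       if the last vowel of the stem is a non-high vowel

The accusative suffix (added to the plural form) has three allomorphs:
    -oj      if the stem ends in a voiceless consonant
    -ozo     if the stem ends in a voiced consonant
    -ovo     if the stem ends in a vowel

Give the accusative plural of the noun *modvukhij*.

*modvukhij*: last vowel = /i/, a high vowel → -ur → *modvukhijur*.
The plural form *modvukhijur* — final sound /r/ (a voiced consonant) → -ozo → *modvukhijurozo*.

modvukhijurozo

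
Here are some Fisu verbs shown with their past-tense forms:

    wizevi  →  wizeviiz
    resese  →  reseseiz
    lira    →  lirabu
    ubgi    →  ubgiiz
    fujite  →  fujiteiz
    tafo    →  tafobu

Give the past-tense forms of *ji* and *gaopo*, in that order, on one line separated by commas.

jiiz, gaopobu

The suffix is conditioned by the last vowel: -iz when the last vowel of the stem is a front vowel (*wizevi*, *resese*, *ubgi*, *fujite*); -bu when the last vowel of the stem is a back vowel (*lira*, *tafo*).
The last vowel of *ji* is /i/, which is a front vowel, so the suffix is -iz, giving *jiiz*.
Since the last vowel of *gaopo* is /o/ (a back vowel), it takes -bu, giving *gaopobu*.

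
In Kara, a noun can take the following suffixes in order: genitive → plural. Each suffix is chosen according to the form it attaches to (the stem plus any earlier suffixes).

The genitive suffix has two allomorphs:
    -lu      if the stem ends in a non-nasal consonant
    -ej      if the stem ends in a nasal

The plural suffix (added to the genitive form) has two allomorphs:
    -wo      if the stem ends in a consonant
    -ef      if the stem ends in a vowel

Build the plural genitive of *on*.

*on* — final consonant /n/ (a nasal) → -ej → *onej*.
The genitive form *onej* — final sound /j/ (a consonant) → -wo → *onejwo*.

onejwo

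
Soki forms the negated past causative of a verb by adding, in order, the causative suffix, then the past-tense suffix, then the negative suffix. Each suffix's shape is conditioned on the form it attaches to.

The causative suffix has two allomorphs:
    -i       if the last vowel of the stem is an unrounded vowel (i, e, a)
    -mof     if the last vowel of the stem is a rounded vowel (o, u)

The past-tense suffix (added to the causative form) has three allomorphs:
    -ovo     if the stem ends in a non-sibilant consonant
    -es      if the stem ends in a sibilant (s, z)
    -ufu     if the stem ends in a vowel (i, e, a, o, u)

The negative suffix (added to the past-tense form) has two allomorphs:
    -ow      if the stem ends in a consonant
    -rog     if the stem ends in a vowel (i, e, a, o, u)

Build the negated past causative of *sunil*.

*sunil* — last vowel /i/ (an unrounded vowel) → -i → *sunili*.
The causative form *sunili*: final sound = /i/, a vowel → -ufu → *suniliufu*.
The past-tense form *suniliufu*: final sound = /u/, a vowel → -rog → *suniliufurog*.

suniliufurog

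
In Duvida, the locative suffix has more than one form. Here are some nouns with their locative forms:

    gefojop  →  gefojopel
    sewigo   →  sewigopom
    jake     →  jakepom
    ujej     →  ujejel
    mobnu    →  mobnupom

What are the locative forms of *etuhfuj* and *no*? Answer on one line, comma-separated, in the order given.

etuhfujel, nopom

The suffix is conditioned by the final sound: -el when the stem ends in a consonant (*gefojop*, *ujej*); -pom when the stem ends in a vowel (*sewigo*, *jake*, *mobnu*).
The final sound of *etuhfuj* is /j/, which is a consonant, so the suffix is -el, giving *etuhfujel*.
Since the final sound of *no* is /o/ (a vowel), it takes -pom, giving *nopom*.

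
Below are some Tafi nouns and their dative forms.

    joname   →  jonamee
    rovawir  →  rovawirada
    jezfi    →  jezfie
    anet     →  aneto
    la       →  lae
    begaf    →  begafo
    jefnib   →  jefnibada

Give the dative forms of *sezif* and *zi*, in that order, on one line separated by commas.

The pattern is voicing of the final sound: -o when the stem ends in a voiceless consonant (*anet*, *begaf*); -ada when the stem ends in a voiced consonant (*rovawir*, *jefnib*); -e when the stem ends in a vowel (*joname*, *jezfi*, *la*).
*sezif* — final sound /f/ (a voiceless consonant) → -o → *sezifo*.
The final sound of *zi* is /i/, which is a vowel, so the suffix is -e, giving *zie*.

sezifo, zie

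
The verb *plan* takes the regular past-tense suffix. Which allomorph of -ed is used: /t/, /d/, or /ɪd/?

/d/

The stem *plan* ends in a voiced sound other than /d/.
The -ed suffix is realized as /ɪd/ after /t, d/; as /t/ after other voiceless consonants; and as /d/ after other voiced sounds.
So -ed on *plan* is pronounced /d/.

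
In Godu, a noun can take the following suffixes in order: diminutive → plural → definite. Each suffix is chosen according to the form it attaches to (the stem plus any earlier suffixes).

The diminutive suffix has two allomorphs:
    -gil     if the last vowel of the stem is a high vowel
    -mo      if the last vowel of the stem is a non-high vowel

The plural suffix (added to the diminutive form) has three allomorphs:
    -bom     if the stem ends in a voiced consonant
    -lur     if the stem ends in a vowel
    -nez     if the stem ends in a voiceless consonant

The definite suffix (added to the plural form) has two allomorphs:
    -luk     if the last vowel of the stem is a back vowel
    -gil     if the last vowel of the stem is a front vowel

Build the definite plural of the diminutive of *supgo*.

supgomolurluk

*supgo*: last vowel = /o/, a non-high vowel → -mo → *supgomo*.
The diminutive form *supgomo*: final sound = /o/, a vowel → -lur → *supgomolur*.
Since the last vowel of the plural form *supgomolur* is /u/ (a back vowel), it takes -luk, giving *supgomolurluk*.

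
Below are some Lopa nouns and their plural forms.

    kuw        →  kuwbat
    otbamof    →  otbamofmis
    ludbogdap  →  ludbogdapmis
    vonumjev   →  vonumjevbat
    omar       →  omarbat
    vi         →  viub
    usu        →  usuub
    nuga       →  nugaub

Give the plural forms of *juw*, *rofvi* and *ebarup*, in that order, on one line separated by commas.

The suffix is conditioned by the final sound: -mis when the stem ends in a voiceless consonant (*otbamof*, *ludbogdap*); -bat when the stem ends in a voiced consonant (*kuw*, *vonumjev*, *omar*); -ub when the stem ends in a vowel (*vi*, *usu*, *nuga*).
The final sound of *juw* is /w/, which is a voiced consonant, so the suffix is -bat, giving *juwbat*.
Since the final sound of *rofvi* is /i/ (a vowel), it takes -ub, giving *rofviub*.
*ebarup*: final sound = /p/, a voiceless consonant → -mis → *ebarupmis*.

juwbat, rofviub, ebarupmis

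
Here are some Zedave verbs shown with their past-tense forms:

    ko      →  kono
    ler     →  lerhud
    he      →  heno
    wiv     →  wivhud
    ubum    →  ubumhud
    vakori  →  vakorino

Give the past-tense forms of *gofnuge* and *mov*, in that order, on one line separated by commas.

gofnugeno, movhud

The alternation tracks the final sound of the stem — -hud when the stem ends in a consonant (*ler*, *wiv*, *ubum*); -no when the stem ends in a vowel (*ko*, *he*, *vakori*).
*gofnuge* — final sound /e/ (a vowel) → -no → *gofnugeno*.
*mov* — final sound /v/ (a consonant) → -hud → *movhud*.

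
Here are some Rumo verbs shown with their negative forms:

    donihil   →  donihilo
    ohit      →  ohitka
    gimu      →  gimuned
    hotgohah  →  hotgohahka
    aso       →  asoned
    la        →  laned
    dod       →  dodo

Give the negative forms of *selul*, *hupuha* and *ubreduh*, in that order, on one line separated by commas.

The suffix is conditioned by the final sound: -ka when the stem ends in a voiceless consonant (*ohit*, *hotgohah*); -o when the stem ends in a voiced consonant (*donihil*, *dod*); -ned when the stem ends in a vowel (*gimu*, *aso*, *la*).
*selul*: final sound = /l/, a voiced consonant → -o → *selulo*.
*hupuha* — final sound /a/ (a vowel) → -ned → *hupuhaned*.
*ubreduh* — final sound /h/ (a voiceless consonant) → -ka → *ubreduhka*.

selulo, hupuhaned, ubreduhka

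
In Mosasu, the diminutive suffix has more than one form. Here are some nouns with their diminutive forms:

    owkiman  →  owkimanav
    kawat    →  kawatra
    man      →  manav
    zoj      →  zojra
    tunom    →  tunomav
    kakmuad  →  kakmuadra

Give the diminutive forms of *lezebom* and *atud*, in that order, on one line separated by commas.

The suffix is conditioned by the final consonant: -av when the stem ends in a nasal (*owkiman*, *man*, *tunom*); -ra when the stem ends in a non-nasal consonant (*kawat*, *zoj*, *kakmuad*).
The final consonant of *lezebom* is /m/, which is a nasal, so the suffix is -av, giving *lezebomav*.
Since the final consonant of *atud* is /d/ (non-nasal), it takes -ra, giving *atudra*.

lezebomav, atudra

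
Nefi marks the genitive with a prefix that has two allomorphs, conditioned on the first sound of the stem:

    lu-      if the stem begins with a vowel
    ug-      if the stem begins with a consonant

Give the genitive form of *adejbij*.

Since the first sound of *adejbij* is /a/ (a vowel), it takes lu-, giving *luadejbij*.

luadejbij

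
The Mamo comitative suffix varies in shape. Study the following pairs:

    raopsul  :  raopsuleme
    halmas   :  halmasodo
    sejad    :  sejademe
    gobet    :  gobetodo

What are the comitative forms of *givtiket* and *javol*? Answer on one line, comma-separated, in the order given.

givtiketodo, javoleme

Looking at the final consonant of each stem: -odo when the stem ends in a voiceless consonant (*halmas*, *gobet*); -eme when the stem ends in a voiced consonant (*raopsul*, *sejad*).
Since the final consonant of *givtiket* is /t/ (voiceless), it takes -odo, giving *givtiketodo*.
The final consonant of *javol* is /l/, which is voiced, so the suffix is -eme, giving *javoleme*.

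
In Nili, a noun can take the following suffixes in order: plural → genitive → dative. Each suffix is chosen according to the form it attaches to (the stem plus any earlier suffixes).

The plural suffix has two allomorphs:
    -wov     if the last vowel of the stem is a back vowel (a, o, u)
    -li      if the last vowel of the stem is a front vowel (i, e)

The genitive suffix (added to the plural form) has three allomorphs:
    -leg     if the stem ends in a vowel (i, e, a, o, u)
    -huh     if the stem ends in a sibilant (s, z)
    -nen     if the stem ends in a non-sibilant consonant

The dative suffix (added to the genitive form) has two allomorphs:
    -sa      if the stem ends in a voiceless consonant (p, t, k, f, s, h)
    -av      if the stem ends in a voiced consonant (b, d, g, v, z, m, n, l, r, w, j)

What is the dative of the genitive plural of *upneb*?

Since the last vowel of *upneb* is /e/ (a front vowel), it takes -li, giving *upnebli*.
The plural form *upnebli*: final sound = /i/, a vowel → -leg → *upneblileg*.
Since the final consonant of the genitive form *upneblileg* is /g/ (voiced), it takes -av, giving *upneblilegav*.

upneblilegav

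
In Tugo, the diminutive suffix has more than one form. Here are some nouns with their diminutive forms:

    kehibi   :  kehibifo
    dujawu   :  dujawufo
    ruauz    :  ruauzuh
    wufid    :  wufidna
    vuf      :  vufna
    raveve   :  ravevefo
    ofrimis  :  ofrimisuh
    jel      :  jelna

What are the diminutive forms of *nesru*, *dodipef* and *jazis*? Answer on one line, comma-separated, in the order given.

nesrufo, dodipefna, jazisuh

The alternation tracks the final sound of the stem — -uh when the stem ends in a sibilant (*ruauz*, *ofrimis*); -na when the stem ends in a non-sibilant consonant (*wufid*, *vuf*, *jel*); -fo when the stem ends in a vowel (*kehibi*, *dujawu*, *raveve*).
*nesru*: final sound = /u/, a vowel → -fo → *nesrufo*.
*dodipef* — final sound /f/ (a non-sibilant consonant) → -na → *dodipefna*.
*jazis*: final sound = /s/, a sibilant → -uh → *jazisuh*.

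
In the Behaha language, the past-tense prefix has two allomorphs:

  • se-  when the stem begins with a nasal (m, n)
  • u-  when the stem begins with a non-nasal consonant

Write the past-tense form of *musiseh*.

*musiseh*: first consonant = /m/, a nasal → se- → *semusiseh*.

semusiseh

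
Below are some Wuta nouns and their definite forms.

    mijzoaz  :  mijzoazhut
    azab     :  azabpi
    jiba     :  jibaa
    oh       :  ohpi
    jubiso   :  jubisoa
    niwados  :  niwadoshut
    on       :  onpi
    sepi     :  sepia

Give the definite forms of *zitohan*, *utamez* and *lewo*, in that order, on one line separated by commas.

The pattern is sibilance of the final sound: -hut when the stem ends in a sibilant (*mijzoaz*, *niwados*); -pi when the stem ends in a non-sibilant consonant (*azab*, *oh*, *on*); -a when the stem ends in a vowel (*jiba*, *jubiso*, *sepi*).
The final sound of *zitohan* is /n/, which is a non-sibilant consonant, so the suffix is -pi, giving *zitohanpi*.
Since the final sound of *utamez* is /z/ (a sibilant), it takes -hut, giving *utamezhut*.
*lewo*: final sound = /o/, a vowel → -a → *lewoa*.

zitohanpi, utamezhut, lewoa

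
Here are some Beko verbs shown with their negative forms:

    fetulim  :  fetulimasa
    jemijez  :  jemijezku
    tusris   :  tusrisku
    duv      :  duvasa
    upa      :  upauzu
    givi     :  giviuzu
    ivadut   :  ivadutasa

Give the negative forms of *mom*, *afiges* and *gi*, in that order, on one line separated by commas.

momasa, afigesku, giuzu

Looking at the final sound of each stem: -ku when the stem ends in a sibilant (*jemijez*, *tusris*); -asa when the stem ends in a non-sibilant consonant (*fetulim*, *duv*, *ivadut*); -uzu when the stem ends in a vowel (*upa*, *givi*).
*mom* — final sound /m/ (a non-sibilant consonant) → -asa → *momasa*.
Since the final sound of *afiges* is /s/ (a sibilant), it takes -ku, giving *afigesku*.
The final sound of *gi* is /i/, which is a vowel, so the suffix is -uzu, giving *giuzu*.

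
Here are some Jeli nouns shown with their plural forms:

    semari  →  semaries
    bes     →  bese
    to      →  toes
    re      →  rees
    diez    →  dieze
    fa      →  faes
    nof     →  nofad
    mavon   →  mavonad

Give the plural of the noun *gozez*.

gozeze

The alternation tracks the final sound of the stem — -e when the stem ends in a sibilant (*bes*, *diez*); -ad when the stem ends in a non-sibilant consonant (*nof*, *mavon*); -es when the stem ends in a vowel (*semari*, *to*, *re*, *fa*).
The final sound of *gozez* is /z/, which is a sibilant, so the suffix is -e, giving *gozeze*.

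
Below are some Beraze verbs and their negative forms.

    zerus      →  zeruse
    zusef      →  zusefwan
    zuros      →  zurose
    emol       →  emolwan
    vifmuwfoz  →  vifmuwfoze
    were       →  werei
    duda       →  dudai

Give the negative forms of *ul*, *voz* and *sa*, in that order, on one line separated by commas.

ulwan, voze, sai

The alternation tracks the final sound of the stem — -e when the stem ends in a sibilant (*zerus*, *zuros*, *vifmuwfoz*); -wan when the stem ends in a non-sibilant consonant (*zusef*, *emol*); -i when the stem ends in a vowel (*were*, *duda*).
The final sound of *ul* is /l/, which is a non-sibilant consonant, so the suffix is -wan, giving *ulwan*.
Since the final sound of *voz* is /z/ (a sibilant), it takes -e, giving *voze*.
Since the final sound of *sa* is /a/ (a vowel), it takes -i, giving *sai*.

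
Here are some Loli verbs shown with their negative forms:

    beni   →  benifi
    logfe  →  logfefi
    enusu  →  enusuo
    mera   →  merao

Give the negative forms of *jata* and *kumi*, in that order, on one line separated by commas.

The pattern is front/back vowel harmony: -fi when the last vowel of the stem is a front vowel (*beni*, *logfe*); -o when the last vowel of the stem is a back vowel (*enusu*, *mera*).
*jata*: last vowel = /a/, a back vowel → -o → *jatao*.
*kumi*: last vowel = /i/, a front vowel → -fi → *kumifi*.

jatao, kumifi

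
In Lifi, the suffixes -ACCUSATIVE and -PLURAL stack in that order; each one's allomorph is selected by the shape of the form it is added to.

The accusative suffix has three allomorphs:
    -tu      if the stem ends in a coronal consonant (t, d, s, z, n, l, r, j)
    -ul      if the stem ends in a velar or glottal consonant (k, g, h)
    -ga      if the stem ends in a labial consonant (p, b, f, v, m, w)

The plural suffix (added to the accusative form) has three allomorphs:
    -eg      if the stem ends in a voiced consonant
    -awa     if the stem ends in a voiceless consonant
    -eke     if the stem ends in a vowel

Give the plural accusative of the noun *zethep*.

The final consonant of *zethep* is /p/, which is labial, so the accusative suffix is -ga, giving *zethepga*.
Since the final sound of the accusative form *zethepga* is /a/ (a vowel), it takes -eke, giving *zethepgaeke*.

zethepgaeke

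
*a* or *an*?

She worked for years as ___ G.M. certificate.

a

The indefinite article is chosen by the initial *sound* of the following word, not its spelling.
The initialism *G.M.* is read letter by letter; the first letter, G, is pronounced /dʒiː/, which begins with a consonant sound.
So the article is *a*: She worked for years as a G.M. certificate.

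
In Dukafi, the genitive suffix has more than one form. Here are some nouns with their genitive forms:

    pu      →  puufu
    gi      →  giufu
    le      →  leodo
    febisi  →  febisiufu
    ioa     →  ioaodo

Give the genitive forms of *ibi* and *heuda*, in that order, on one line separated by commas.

ibiufu, heudaodo

The pattern is height harmony: -ufu when the last vowel of the stem is a high vowel (*pu*, *gi*, *febisi*); -odo when the last vowel of the stem is a non-high vowel (*le*, *ioa*).
Since the last vowel of *ibi* is /i/ (a high vowel), it takes -ufu, giving *ibiufu*.
*heuda* — last vowel /a/ (a non-high vowel) → -odo → *heudaodo*.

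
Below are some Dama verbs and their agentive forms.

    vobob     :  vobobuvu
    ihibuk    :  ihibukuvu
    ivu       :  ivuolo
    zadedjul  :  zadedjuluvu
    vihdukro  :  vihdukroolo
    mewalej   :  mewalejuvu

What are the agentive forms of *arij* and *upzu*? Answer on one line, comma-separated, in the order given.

The pattern is consonant vs. vowel: -uvu when the stem ends in a consonant (*vobob*, *ihibuk*, *zadedjul*, *mewalej*); -olo when the stem ends in a vowel (*ivu*, *vihdukro*).
*arij* — final sound /j/ (a consonant) → -uvu → *arijuvu*.
*upzu*: final sound = /u/, a vowel → -olo → *upzuolo*.

arijuvu, upzuolo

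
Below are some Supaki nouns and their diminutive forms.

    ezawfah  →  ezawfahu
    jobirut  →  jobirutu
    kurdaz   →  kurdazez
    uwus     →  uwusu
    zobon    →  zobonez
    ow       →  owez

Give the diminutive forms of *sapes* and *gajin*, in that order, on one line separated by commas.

sapesu, gajinez

The pattern is voicing of the final consonant: -u when the stem ends in a voiceless consonant (*ezawfah*, *jobirut*, *uwus*); -ez when the stem ends in a voiced consonant (*kurdaz*, *zobon*, *ow*).
*sapes* — final consonant /s/ (voiceless) → -u → *sapesu*.
*gajin* — final consonant /n/ (voiced) → -ez → *gajinez*.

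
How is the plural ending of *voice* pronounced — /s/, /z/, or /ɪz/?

The stem *voice* ends in a sibilant (/s, z, ʃ, ʒ, tʃ, dʒ/).
The plural suffix surfaces as /ɪz/ after sibilants, /s/ after other voiceless consonants, and /z/ after other voiced sounds.
So the plural -s on *voice* is pronounced /ɪz/.

/ɪz/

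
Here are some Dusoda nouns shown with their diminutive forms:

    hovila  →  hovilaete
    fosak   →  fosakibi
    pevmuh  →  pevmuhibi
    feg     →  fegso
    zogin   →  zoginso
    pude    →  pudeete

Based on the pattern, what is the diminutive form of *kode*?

kodeete

The pattern is voicing of the final sound: -ibi when the stem ends in a voiceless consonant (*fosak*, *pevmuh*); -so when the stem ends in a voiced consonant (*feg*, *zogin*); -ete when the stem ends in a vowel (*hovila*, *pude*).
*kode* — final sound /e/ (a vowel) → -ete → *kodeete*.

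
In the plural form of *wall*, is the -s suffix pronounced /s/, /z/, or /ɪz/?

/z/

The stem *wall* ends in a voiced non-sibilant sound.
The plural suffix surfaces as /ɪz/ after sibilants, /s/ after other voiceless consonants, and /z/ after other voiced sounds.
So the plural -s on *wall* is pronounced /z/.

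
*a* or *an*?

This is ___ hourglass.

an

The indefinite article is chosen by the initial *sound* of the following word, not its spelling.
*hourglass* begins with the sound /aʊ/ (silent h) — a vowel sound.
So the article is *an*: This is an hourglass.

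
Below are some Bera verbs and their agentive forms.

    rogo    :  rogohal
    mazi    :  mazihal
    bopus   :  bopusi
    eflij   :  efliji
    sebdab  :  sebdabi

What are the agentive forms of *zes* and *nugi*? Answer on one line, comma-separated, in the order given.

zesi, nugihal

Looking at the final sound of each stem: -i when the stem ends in a consonant (*bopus*, *eflij*, *sebdab*); -hal when the stem ends in a vowel (*rogo*, *mazi*).
The final sound of *zes* is /s/, which is a consonant, so the suffix is -i, giving *zesi*.
*nugi* — final sound /i/ (a vowel) → -hal → *nugihal*.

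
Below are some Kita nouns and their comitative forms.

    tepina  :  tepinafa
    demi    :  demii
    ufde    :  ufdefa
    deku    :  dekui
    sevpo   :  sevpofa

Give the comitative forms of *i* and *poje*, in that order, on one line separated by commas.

ii, pojefa

Looking at the last vowel of each stem: -i when the last vowel of the stem is a high vowel (*demi*, *deku*); -fa when the last vowel of the stem is a non-high vowel (*tepina*, *ufde*, *sevpo*).
Since the last vowel of *i* is /i/ (a high vowel), it takes -i, giving *ii*.
*poje* — last vowel /e/ (a non-high vowel) → -fa → *pojefa*.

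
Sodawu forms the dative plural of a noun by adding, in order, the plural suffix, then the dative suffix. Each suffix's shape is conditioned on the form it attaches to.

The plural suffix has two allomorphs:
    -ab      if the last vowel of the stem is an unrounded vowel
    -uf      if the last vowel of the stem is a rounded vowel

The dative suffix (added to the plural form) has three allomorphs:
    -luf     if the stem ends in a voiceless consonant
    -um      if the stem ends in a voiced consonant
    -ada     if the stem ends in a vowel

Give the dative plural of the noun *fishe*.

Since the last vowel of *fishe* is /e/ (an unrounded vowel), it takes -ab, giving *fisheab*.
The final sound of the plural form *fisheab* is /b/, which is a voiced consonant, so the dative suffix is -um, giving *fisheabum*.

fisheabum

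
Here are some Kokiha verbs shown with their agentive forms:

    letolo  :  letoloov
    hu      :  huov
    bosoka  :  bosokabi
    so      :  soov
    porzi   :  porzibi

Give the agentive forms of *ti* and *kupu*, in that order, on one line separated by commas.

Looking at the last vowel of each stem: -ov when the last vowel of the stem is a rounded vowel (*letolo*, *hu*, *so*); -bi when the last vowel of the stem is an unrounded vowel (*bosoka*, *porzi*).
*ti*: last vowel = /i/, an unrounded vowel → -bi → *tibi*.
*kupu*: last vowel = /u/, a rounded vowel → -ov → *kupuov*.

tibi, kupuov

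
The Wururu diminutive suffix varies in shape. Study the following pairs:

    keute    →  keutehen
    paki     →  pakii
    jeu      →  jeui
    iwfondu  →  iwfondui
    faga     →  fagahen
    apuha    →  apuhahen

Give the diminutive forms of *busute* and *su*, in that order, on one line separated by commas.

busutehen, sui

The suffix is conditioned by the last vowel: -i when the last vowel of the stem is a high vowel (*paki*, *jeu*, *iwfondu*); -hen when the last vowel of the stem is a non-high vowel (*keute*, *faga*, *apuha*).
The last vowel of *busute* is /e/, which is a non-high vowel, so the suffix is -hen, giving *busutehen*.
Since the last vowel of *su* is /u/ (a high vowel), it takes -i, giving *sui*.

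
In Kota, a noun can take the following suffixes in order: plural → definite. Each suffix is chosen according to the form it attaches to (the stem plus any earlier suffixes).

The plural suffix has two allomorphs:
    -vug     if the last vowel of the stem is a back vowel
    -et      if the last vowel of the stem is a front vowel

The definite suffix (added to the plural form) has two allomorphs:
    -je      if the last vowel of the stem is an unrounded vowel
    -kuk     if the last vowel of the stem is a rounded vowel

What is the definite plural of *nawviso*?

*nawviso* — last vowel /o/ (a back vowel) → -vug → *nawvisovug*.
The last vowel of the plural form *nawvisovug* is /u/, which is a rounded vowel, so the definite suffix is -kuk, giving *nawvisovugkuk*.

nawvisovugkuk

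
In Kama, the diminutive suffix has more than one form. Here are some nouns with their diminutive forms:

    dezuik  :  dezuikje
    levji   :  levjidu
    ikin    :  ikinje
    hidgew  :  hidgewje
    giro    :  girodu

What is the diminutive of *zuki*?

The alternation tracks the final sound of the stem — -je when the stem ends in a consonant (*dezuik*, *ikin*, *hidgew*); -du when the stem ends in a vowel (*levji*, *giro*).
Since the final sound of *zuki* is /i/ (a vowel), it takes -du, giving *zukidu*.

zukidu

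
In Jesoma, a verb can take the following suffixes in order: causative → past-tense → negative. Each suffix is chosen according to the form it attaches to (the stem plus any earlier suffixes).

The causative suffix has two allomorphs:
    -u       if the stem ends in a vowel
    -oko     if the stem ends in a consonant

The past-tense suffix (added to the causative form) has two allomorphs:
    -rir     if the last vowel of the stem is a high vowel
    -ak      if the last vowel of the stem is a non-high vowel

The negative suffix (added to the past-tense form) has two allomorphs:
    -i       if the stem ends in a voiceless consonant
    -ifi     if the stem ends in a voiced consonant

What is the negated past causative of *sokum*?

sokumokoaki

The final sound of *sokum* is /m/, which is a consonant, so the causative suffix is -oko, giving *sokumoko*.
The causative form *sokumoko* — last vowel /o/ (a non-high vowel) → -ak → *sokumokoak*.
The past-tense form *sokumokoak* — final consonant /k/ (voiceless) → -i → *sokumokoaki*.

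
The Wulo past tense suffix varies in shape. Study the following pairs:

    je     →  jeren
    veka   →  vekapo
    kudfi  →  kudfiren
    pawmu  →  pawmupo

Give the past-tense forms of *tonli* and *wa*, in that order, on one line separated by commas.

The alternation tracks the last vowel of the stem — -ren when the last vowel of the stem is a front vowel (*je*, *kudfi*); -po when the last vowel of the stem is a back vowel (*veka*, *pawmu*).
Since the last vowel of *tonli* is /i/ (a front vowel), it takes -ren, giving *tonliren*.
Since the last vowel of *wa* is /a/ (a back vowel), it takes -po, giving *wapo*.

tonliren, wapo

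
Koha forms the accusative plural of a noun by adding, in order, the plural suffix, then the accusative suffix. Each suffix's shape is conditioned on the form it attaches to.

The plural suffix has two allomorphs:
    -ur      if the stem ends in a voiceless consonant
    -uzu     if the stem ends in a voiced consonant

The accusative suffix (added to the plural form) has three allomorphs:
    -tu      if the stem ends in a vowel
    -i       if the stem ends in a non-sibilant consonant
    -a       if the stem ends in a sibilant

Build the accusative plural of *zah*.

The final consonant of *zah* is /h/, which is voiceless, so the plural suffix is -ur, giving *zahur*.
Since the final sound of the plural form *zahur* is /r/ (a non-sibilant consonant), it takes -i, giving *zahuri*.

zahuri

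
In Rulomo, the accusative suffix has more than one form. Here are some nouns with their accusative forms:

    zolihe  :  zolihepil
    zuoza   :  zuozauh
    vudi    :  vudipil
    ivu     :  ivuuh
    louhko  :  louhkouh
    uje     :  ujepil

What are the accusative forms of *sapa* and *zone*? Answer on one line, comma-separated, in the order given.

sapauh, zonepil

The alternation tracks the last vowel of the stem — -pil when the last vowel of the stem is a front vowel (*zolihe*, *vudi*, *uje*); -uh when the last vowel of the stem is a back vowel (*zuoza*, *ivu*, *louhko*).
*sapa* — last vowel /a/ (a back vowel) → -uh → *sapauh*.
Since the last vowel of *zone* is /e/ (a front vowel), it takes -pil, giving *zonepil*.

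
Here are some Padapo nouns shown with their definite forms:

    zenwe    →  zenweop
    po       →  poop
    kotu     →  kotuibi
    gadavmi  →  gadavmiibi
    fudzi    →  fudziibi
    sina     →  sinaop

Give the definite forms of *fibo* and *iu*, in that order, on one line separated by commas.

fiboop, iuibi

The alternation tracks the last vowel of the stem — -ibi when the last vowel of the stem is a high vowel (*kotu*, *gadavmi*, *fudzi*); -op when the last vowel of the stem is a non-high vowel (*zenwe*, *po*, *sina*).
*fibo* — last vowel /o/ (a non-high vowel) → -op → *fiboop*.
*iu*: last vowel = /u/, a high vowel → -ibi → *iuibi*.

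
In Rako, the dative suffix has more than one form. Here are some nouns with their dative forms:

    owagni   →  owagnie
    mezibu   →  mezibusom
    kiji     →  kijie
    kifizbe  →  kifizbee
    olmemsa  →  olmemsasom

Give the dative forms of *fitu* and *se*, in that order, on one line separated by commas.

The pattern is front/back vowel harmony: -e when the last vowel of the stem is a front vowel (*owagni*, *kiji*, *kifizbe*); -som when the last vowel of the stem is a back vowel (*mezibu*, *olmemsa*).
The last vowel of *fitu* is /u/, which is a back vowel, so the suffix is -som, giving *fitusom*.
The last vowel of *se* is /e/, which is a front vowel, so the suffix is -e, giving *see*.

fitusom, see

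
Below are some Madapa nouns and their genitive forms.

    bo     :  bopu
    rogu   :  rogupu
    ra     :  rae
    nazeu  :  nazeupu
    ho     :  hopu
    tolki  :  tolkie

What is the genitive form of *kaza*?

kazae

Looking at the last vowel of each stem: -pu when the last vowel of the stem is a rounded vowel (*bo*, *rogu*, *nazeu*, *ho*); -e when the last vowel of the stem is an unrounded vowel (*ra*, *tolki*).
Since the last vowel of *kaza* is /a/ (an unrounded vowel), it takes -e, giving *kazae*.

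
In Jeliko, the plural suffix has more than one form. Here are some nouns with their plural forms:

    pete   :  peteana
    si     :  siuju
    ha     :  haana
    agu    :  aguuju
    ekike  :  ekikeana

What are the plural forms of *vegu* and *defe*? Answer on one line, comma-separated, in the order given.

The suffix is conditioned by the last vowel: -uju when the last vowel of the stem is a high vowel (*si*, *agu*); -ana when the last vowel of the stem is a non-high vowel (*pete*, *ha*, *ekike*).
The last vowel of *vegu* is /u/, which is a high vowel, so the suffix is -uju, giving *veguuju*.
*defe*: last vowel = /e/, a non-high vowel → -ana → *defeana*.

veguuju, defeana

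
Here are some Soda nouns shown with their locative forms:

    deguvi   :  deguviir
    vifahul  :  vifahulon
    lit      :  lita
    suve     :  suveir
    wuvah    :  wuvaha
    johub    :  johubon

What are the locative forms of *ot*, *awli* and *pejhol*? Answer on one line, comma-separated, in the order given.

ota, awliir, pejholon

Looking at the final sound of each stem: -a when the stem ends in a voiceless consonant (*lit*, *wuvah*); -on when the stem ends in a voiced consonant (*vifahul*, *johub*); -ir when the stem ends in a vowel (*deguvi*, *suve*).
*ot*: final sound = /t/, a voiceless consonant → -a → *ota*.
*awli* — final sound /i/ (a vowel) → -ir → *awliir*.
Since the final sound of *pejhol* is /l/ (a voiced consonant), it takes -on, giving *pejholon*.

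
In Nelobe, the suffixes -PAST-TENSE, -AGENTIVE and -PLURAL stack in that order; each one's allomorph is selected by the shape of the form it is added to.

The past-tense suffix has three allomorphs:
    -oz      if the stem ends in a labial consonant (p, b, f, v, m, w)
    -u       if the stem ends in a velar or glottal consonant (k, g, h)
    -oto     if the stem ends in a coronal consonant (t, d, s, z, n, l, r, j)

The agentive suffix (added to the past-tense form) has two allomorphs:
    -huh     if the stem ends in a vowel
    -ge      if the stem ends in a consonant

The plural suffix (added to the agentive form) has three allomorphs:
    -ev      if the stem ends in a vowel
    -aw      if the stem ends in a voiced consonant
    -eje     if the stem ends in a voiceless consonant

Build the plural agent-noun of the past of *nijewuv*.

*nijewuv*: final consonant = /v/, labial → -oz → *nijewuvoz*.
The final sound of the past-tense form *nijewuvoz* is /z/, which is a consonant, so the agentive suffix is -ge, giving *nijewuvozge*.
The agentive form *nijewuvozge* — final sound /e/ (a vowel) → -ev → *nijewuvozgeev*.

nijewuvozgeev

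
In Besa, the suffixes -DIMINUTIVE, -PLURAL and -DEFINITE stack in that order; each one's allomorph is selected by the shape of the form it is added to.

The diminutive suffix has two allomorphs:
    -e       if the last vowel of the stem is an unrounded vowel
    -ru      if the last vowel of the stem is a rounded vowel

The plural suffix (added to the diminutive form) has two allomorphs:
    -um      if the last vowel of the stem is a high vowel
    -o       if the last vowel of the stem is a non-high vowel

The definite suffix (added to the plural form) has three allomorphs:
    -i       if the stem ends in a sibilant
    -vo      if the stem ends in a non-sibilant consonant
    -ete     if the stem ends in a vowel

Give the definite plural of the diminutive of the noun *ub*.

*ub* — last vowel /u/ (a rounded vowel) → -ru → *ubru*.
The diminutive form *ubru* — last vowel /u/ (a high vowel) → -um → *ubruum*.
Since the final sound of the plural form *ubruum* is /m/ (a non-sibilant consonant), it takes -vo, giving *ubruumvo*.

ubruumvo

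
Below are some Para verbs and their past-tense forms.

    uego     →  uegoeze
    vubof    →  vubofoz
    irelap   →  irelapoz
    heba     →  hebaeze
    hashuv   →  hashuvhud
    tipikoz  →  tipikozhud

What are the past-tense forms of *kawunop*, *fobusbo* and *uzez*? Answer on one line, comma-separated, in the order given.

The pattern is voicing of the final sound: -oz when the stem ends in a voiceless consonant (*vubof*, *irelap*); -hud when the stem ends in a voiced consonant (*hashuv*, *tipikoz*); -eze when the stem ends in a vowel (*uego*, *heba*).
*kawunop* — final sound /p/ (a voiceless consonant) → -oz → *kawunopoz*.
*fobusbo*: final sound = /o/, a vowel → -eze → *fobusboeze*.
*uzez*: final sound = /z/, a voiced consonant → -hud → *uzezhud*.

kawunopoz, fobusboeze, uzezhud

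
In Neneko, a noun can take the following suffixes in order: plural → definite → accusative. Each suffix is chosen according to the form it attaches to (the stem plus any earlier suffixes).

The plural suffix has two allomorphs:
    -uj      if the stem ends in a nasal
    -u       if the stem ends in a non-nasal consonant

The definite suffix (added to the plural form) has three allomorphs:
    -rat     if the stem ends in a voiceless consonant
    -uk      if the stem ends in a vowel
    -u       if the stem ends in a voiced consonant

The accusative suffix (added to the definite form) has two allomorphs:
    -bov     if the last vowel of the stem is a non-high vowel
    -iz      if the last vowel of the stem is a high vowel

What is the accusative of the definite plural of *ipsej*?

ipsejuukiz

Since the final consonant of *ipsej* is /j/ (non-nasal), it takes -u, giving *ipseju*.
Since the final sound of the plural form *ipseju* is /u/ (a vowel), it takes -uk, giving *ipsejuuk*.
The last vowel of the definite form *ipsejuuk* is /u/, which is a high vowel, so the accusative suffix is -iz, giving *ipsejuukiz*.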